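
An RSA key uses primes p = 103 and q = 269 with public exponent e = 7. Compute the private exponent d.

23431

φ(n) = (p−1)(q−1) = 102·268 = 27336.
Need d with 7·d ≡ 1 (mod 27336). Apply the extended Euclidean algorithm:
27336 = 3905·7 + 1
7 = 7·1 + 0
Back-substitute:
1 = 27336 − 3905·7
So 7·(-3905) ≡ 1 (mod 27336), hence d ≡ -3905 ≡ 23431 (mod 27336).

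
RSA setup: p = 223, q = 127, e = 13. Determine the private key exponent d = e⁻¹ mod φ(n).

φ(n) = (p−1)(q−1) = 222·126 = 27972.
Need d with 13·d ≡ 1 (mod 27972). Apply the extended Euclidean algorithm:
27972 = 2151·13 + 9
13 = 1·9 + 4
9 = 2·4 + 1
4 = 4·1 + 0
Back-substitute:
1 = 9 − 2·4
1 = −2·13 + 3·9
1 = 3·27972 − 6455·13
So 13·(-6455) ≡ 1 (mod 27972), hence d ≡ -6455 ≡ 21517 (mod 27972).

21517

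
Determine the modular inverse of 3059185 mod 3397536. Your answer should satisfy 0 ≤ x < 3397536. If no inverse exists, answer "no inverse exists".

1083985

gcd(3397536, 3059185) by repeated division:
3397536 = 1*3059185 + 338351
3059185 = 9*338351 + 14026
338351 = 24*14026 + 1727
14026 = 8*1727 + 210
1727 = 8*210 + 47
210 = 4*47 + 22
47 = 2*22 + 3
22 = 7*3 + 1
3 = 3*1 + 0
The gcd is 1. Working backward:
1 = 22 − 7·3
1 = −7·47 + 15·22
1 = 15·210 − 67·47
1 = −67·1727 + 551·210
1 = 551·14026 − 4475·1727
1 = −4475·338351 + 107951·14026
1 = 107951·3059185 − 976034·338351
1 = −976034·3397536 + 1083985·3059185
So 3059185·1083985 ≡ 1 (mod 3397536).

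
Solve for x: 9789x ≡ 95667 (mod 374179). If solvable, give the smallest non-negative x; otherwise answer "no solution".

First find gcd(9789, 374179):
374179 = 38×9789 + 2197
9789 = 4×2197 + 1001
2197 = 2×1001 + 195
1001 = 5×195 + 26
195 = 7×26 + 13
26 = 2×13 + 0
gcd = 13 and 13 | 95667, so solutions exist. Divide through by 13: 753x ≡ 7359 (mod 28783).
Now find 753⁻¹ mod 28783:
28783 = 38·753 + 169
753 = 4·169 + 77
169 = 2·77 + 15
77 = 5·15 + 2
15 = 7·2 + 1
2 = 2·1 + 0
Back-substitute:
1 = 15 − 7·2
1 = −7·77 + 36·15
1 = 36·169 − 79·77
1 = −79·753 + 352·169
1 = 352·28783 − 13455·753
So 753·(-13455) ≡ 1 (mod 28783), i.e. 753⁻¹ ≡ 15328.
Then x ≡ 15328·7359 ≡ 26958 (mod 28783); the smallest non-negative solution is x = 26958.

26958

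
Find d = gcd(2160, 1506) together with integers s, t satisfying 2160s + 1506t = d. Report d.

6

Apply Euclid's algorithm to 2160 and 1506:
2160 = 1×1506 + 654
1506 = 2×654 + 198
654 = 3×198 + 60
198 = 3×60 + 18
60 = 3×18 + 6
18 = 3×6 + 0
gcd(2160, 1506) = 6.
Back-substituting:
6 = 60 − 3·18
6 = −3·198 + 10·60
6 = 10·654 − 33·198
6 = −33·1506 + 76·654
6 = 76·2160 − 109·1506
So 6 = (76)·2160 + (-109)·1506.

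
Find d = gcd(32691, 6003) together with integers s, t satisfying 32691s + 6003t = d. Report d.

3

Euclidean algorithm:
32691 = 5·6003 + 2676
6003 = 2·2676 + 651
2676 = 4·651 + 72
651 = 9·72 + 3
72 = 24·3 + 0
gcd(32691, 6003) = 3.
Express as a combination:
3 = 651 − 9·72
3 = −9·2676 + 37·651
3 = 37·6003 − 83·2676
3 = −83·32691 + 452·6003
So 3 = (-83)·32691 + (452)·6003.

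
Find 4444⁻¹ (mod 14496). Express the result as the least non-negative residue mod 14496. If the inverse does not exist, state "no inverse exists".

no inverse exists

Compute gcd(4444, 14496):
14496 = 3×4444 + 1164
4444 = 3×1164 + 952
1164 = 1×952 + 212
952 = 4×212 + 104
212 = 2×104 + 4
104 = 26×4 + 0
Since gcd = 4 > 1, 4444 is not a unit mod 14496.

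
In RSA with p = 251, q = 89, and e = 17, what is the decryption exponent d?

φ(n) = (p−1)(q−1) = 250·88 = 22000.
Need d with 17·d ≡ 1 (mod 22000). Apply the extended Euclidean algorithm:
22000 = 1294×17 + 2
17 = 8×2 + 1
2 = 2×1 + 0
Back-substitute:
1 = 17 − 8·2
1 = −8·22000 + 10353·17
So 17·10353 ≡ 1 (mod 22000), hence d = 10353.

10353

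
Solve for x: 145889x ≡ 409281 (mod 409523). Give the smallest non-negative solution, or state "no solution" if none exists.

43100

First find gcd(145889, 409523):
409523 = 2*145889 + 117745
145889 = 1*117745 + 28144
117745 = 4*28144 + 5169
28144 = 5*5169 + 2299
5169 = 2*2299 + 571
2299 = 4*571 + 15
571 = 38*15 + 1
15 = 15*1 + 0
gcd = 1, so a unique solution mod 409523 exists.
Back-substitute for the Bézout coefficients:
1 = 571 − 38·15
1 = −38·2299 + 153·571
1 = 153·5169 − 344·2299
1 = −344·28144 + 1873·5169
1 = 1873·117745 − 7836·28144
1 = −7836·145889 + 9709·117745
1 = 9709·409523 − 27254·145889
So 145889·(-27254) ≡ 1 (mod 409523), giving 145889⁻¹ ≡ 382269.
x ≡ 145889⁻¹·409281 ≡ 382269·409281 ≡ 43100 (mod 409523).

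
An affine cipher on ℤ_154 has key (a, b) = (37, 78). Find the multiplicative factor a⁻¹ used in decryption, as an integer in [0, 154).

25

Run Euclid on (154, 37):
154 = 4·37 + 6
37 = 6·6 + 1
6 = 6·1 + 0
The gcd is 1. Working backward:
1 = 37 − 6·6
1 = −6·154 + 25·37
So 37·25 ≡ 1 (mod 154).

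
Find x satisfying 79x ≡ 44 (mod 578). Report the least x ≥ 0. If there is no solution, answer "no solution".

242

First find gcd(79, 578):
578 = 7×79 + 25
79 = 3×25 + 4
25 = 6×4 + 1
4 = 4×1 + 0
gcd = 1, so a unique solution mod 578 exists.
Back-substitute for the Bézout coefficients:
1 = 25 − 6·4
1 = −6·79 + 19·25
1 = 19·578 − 139·79
So 79·(-139) ≡ 1 (mod 578), giving 79⁻¹ ≡ 439.
x ≡ 79⁻¹·44 ≡ 439·44 ≡ 242 (mod 578).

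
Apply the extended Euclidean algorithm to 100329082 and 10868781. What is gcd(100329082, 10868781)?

7

Euclidean algorithm:
100329082 = 9×10868781 + 2510053
10868781 = 4×2510053 + 828569
2510053 = 3×828569 + 24346
828569 = 34×24346 + 805
24346 = 30×805 + 196
805 = 4×196 + 21
196 = 9×21 + 7
21 = 3×7 + 0
gcd(100329082, 10868781) = 7.
Express as a combination:
7 = 196 − 9·21
7 = −9·805 + 37·196
7 = 37·24346 − 1119·805
7 = −1119·828569 + 38083·24346
7 = 38083·2510053 − 115368·828569
7 = −115368·10868781 + 499555·2510053
7 = 499555·100329082 − 4611363·10868781
So 7 = (499555)·100329082 + (-4611363)·10868781.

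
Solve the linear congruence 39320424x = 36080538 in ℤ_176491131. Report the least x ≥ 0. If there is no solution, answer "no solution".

First find gcd(39320424, 176491131):
176491131 = 4*39320424 + 19209435
39320424 = 2*19209435 + 901554
19209435 = 21*901554 + 276801
901554 = 3*276801 + 71151
276801 = 3*71151 + 63348
71151 = 1*63348 + 7803
63348 = 8*7803 + 924
7803 = 8*924 + 411
924 = 2*411 + 102
411 = 4*102 + 3
102 = 34*3 + 0
gcd = 3 and 3 | 36080538, so solutions exist. Divide through by 3: 13106808x ≡ 12026846 (mod 58830377).
Now find 13106808⁻¹ mod 58830377:
58830377 = 4*13106808 + 6403145
13106808 = 2*6403145 + 300518
6403145 = 21*300518 + 92267
300518 = 3*92267 + 23717
92267 = 3*23717 + 21116
23717 = 1*21116 + 2601
21116 = 8*2601 + 308
2601 = 8*308 + 137
308 = 2*137 + 34
137 = 4*34 + 1
34 = 34*1 + 0
Back-substitute:
1 = 137 − 4·34
1 = −4·308 + 9·137
1 = 9·2601 − 76·308
1 = −76·21116 + 617·2601
1 = 617·23717 − 693·21116
1 = −693·92267 + 2696·23717
1 = 2696·300518 − 8781·92267
1 = −8781·6403145 + 187097·300518
1 = 187097·13106808 − 382975·6403145
1 = −382975·58830377 + 1718997·13106808
So 13106808⁻¹ ≡ 1718997 (mod 58830377).
Then x ≡ 1718997·12026846 ≡ 58768876 (mod 58830377); the smallest non-negative solution is x = 58768876.

58768876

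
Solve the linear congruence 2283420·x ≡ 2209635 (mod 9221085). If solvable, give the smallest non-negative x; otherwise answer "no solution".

First find gcd(2283420, 9221085):
9221085 = 4×2283420 + 87405
2283420 = 26×87405 + 10890
87405 = 8×10890 + 285
10890 = 38×285 + 60
285 = 4×60 + 45
60 = 1×45 + 15
45 = 3×15 + 0
gcd = 15 and 15 | 2209635, so solutions exist. Divide through by 15: 152228x ≡ 147309 (mod 614739).
Now find 152228⁻¹ mod 614739:
614739 = 4*152228 + 5827
152228 = 26*5827 + 726
5827 = 8*726 + 19
726 = 38*19 + 4
19 = 4*4 + 3
4 = 1*3 + 1
3 = 3*1 + 0
Back-substitute:
1 = 4 − 3
1 = −19 + 5·4
1 = 5·726 − 191·19
1 = −191·5827 + 1533·726
1 = 1533·152228 − 40049·5827
1 = −40049·614739 + 161729·152228
So 152228⁻¹ ≡ 161729 (mod 614739).
Then x ≡ 161729·147309 ≡ 542055 (mod 614739); the smallest non-negative solution is x = 542055.

542055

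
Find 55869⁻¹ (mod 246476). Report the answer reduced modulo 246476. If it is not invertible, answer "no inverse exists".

gcd(246476, 55869) by repeated division:
246476 = 4×55869 + 23000
55869 = 2×23000 + 9869
23000 = 2×9869 + 3262
9869 = 3×3262 + 83
3262 = 39×83 + 25
83 = 3×25 + 8
25 = 3×8 + 1
8 = 8×1 + 0
The gcd is 1. Working backward:
1 = 25 − 3·8
1 = −3·83 + 10·25
1 = 10·3262 − 393·83
1 = −393·9869 + 1189·3262
1 = 1189·23000 − 2771·9869
1 = −2771·55869 + 6731·23000
1 = 6731·246476 − 29695·55869
So 55869·(-29695) ≡ 1 (mod 246476), and -29695 ≡ 216781 (mod 246476).

216781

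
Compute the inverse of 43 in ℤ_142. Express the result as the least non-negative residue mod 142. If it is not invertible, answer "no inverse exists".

109

Run Euclid on (142, 43):
142 = 3·43 + 13
43 = 3·13 + 4
13 = 3·4 + 1
4 = 4·1 + 0
Since gcd(43, 142) = 1, back-substitute to write 1 as a combination:
1 = 13 − 3·4
1 = −3·43 + 10·13
1 = 10·142 − 33·43
Thus 43·(-33) ≡ 1 (mod 142); reducing, -33 mod 142 = 109.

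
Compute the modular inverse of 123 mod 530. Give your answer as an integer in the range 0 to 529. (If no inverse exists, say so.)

237

Apply the Euclidean algorithm to 530 and 123:
530 = 4*123 + 38
123 = 3*38 + 9
38 = 4*9 + 2
9 = 4*2 + 1
2 = 2*1 + 0
Since gcd(123, 530) = 1, back-substitute to write 1 as a combination:
1 = 9 − 4·2
1 = −4·38 + 17·9
1 = 17·123 − 55·38
1 = −55·530 + 237·123
So 123·237 ≡ 1 (mod 530).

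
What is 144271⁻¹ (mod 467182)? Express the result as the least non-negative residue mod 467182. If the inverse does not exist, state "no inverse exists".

Apply the Euclidean algorithm to 467182 and 144271:
467182 = 3×144271 + 34369
144271 = 4×34369 + 6795
34369 = 5×6795 + 394
6795 = 17×394 + 97
394 = 4×97 + 6
97 = 16×6 + 1
6 = 6×1 + 0
gcd = 1, so the inverse exists. Back-substitute:
1 = 97 − 16·6
1 = −16·394 + 65·97
1 = 65·6795 − 1121·394
1 = −1121·34369 + 5670·6795
1 = 5670·144271 − 23801·34369
1 = −23801·467182 + 77073·144271
So 144271·77073 ≡ 1 (mod 467182).

77073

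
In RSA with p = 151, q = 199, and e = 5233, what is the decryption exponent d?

φ(n) = (p−1)(q−1) = 150·198 = 29700.
Need d with 5233·d ≡ 1 (mod 29700). Apply the extended Euclidean algorithm:
29700 = 5*5233 + 3535
5233 = 1*3535 + 1698
3535 = 2*1698 + 139
1698 = 12*139 + 30
139 = 4*30 + 19
30 = 1*19 + 11
19 = 1*11 + 8
11 = 1*8 + 3
8 = 2*3 + 2
3 = 1*2 + 1
2 = 2*1 + 0
Back-substitute:
1 = 3 − 2
1 = −8 + 3·3
1 = 3·11 − 4·8
1 = −4·19 + 7·11
1 = 7·30 − 11·19
1 = −11·139 + 51·30
1 = 51·1698 − 623·139
1 = −623·3535 + 1297·1698
1 = 1297·5233 − 1920·3535
1 = −1920·29700 + 10897·5233
So 5233·10897 ≡ 1 (mod 29700), hence d = 10897.

10897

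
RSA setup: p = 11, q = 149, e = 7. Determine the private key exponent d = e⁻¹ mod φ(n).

423

φ(n) = (p−1)(q−1) = 10·148 = 1480.
Need d with 7·d ≡ 1 (mod 1480). Apply the extended Euclidean algorithm:
1480 = 211·7 + 3
7 = 2·3 + 1
3 = 3·1 + 0
Back-substitute:
1 = 7 − 2·3
1 = −2·1480 + 423·7
So 7·423 ≡ 1 (mod 1480), hence d = 423.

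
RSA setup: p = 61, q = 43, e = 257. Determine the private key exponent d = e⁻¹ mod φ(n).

353

φ(n) = (p−1)(q−1) = 60·42 = 2520.
Need d with 257·d ≡ 1 (mod 2520). Apply the extended Euclidean algorithm:
2520 = 9·257 + 207
257 = 1·207 + 50
207 = 4·50 + 7
50 = 7·7 + 1
7 = 7·1 + 0
Back-substitute:
1 = 50 − 7·7
1 = −7·207 + 29·50
1 = 29·257 − 36·207
1 = −36·2520 + 353·257
So 257·353 ≡ 1 (mod 2520), hence d = 353.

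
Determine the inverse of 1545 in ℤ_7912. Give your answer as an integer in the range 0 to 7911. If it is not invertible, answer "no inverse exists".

1777

Apply the Euclidean algorithm to 7912 and 1545:
7912 = 5×1545 + 187
1545 = 8×187 + 49
187 = 3×49 + 40
49 = 1×40 + 9
40 = 4×9 + 4
9 = 2×4 + 1
4 = 4×1 + 0
The gcd is 1. Working backward:
1 = 9 − 2·4
1 = −2·40 + 9·9
1 = 9·49 − 11·40
1 = −11·187 + 42·49
1 = 42·1545 − 347·187
1 = −347·7912 + 1777·1545
So 1545·1777 ≡ 1 (mod 7912).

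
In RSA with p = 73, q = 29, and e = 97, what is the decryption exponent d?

769

φ(n) = (p−1)(q−1) = 72·28 = 2016.
Need d with 97·d ≡ 1 (mod 2016). Apply the extended Euclidean algorithm:
2016 = 20×97 + 76
97 = 1×76 + 21
76 = 3×21 + 13
21 = 1×13 + 8
13 = 1×8 + 5
8 = 1×5 + 3
5 = 1×3 + 2
3 = 1×2 + 1
2 = 2×1 + 0
Back-substitute:
1 = 3 − 2
1 = −5 + 2·3
1 = 2·8 − 3·5
1 = −3·13 + 5·8
1 = 5·21 − 8·13
1 = −8·76 + 29·21
1 = 29·97 − 37·76
1 = −37·2016 + 769·97
So 97·769 ≡ 1 (mod 2016), hence d = 769.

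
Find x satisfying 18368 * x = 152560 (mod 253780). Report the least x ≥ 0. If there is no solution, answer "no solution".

First find gcd(18368, 253780):
253780 = 13×18368 + 14996
18368 = 1×14996 + 3372
14996 = 4×3372 + 1508
3372 = 2×1508 + 356
1508 = 4×356 + 84
356 = 4×84 + 20
84 = 4×20 + 4
20 = 5×4 + 0
gcd = 4 and 4 | 152560, so solutions exist. Divide through by 4: 4592x ≡ 38140 (mod 63445).
Now find 4592⁻¹ mod 63445:
63445 = 13×4592 + 3749
4592 = 1×3749 + 843
3749 = 4×843 + 377
843 = 2×377 + 89
377 = 4×89 + 21
89 = 4×21 + 5
21 = 4×5 + 1
5 = 5×1 + 0
Back-substitute:
1 = 21 − 4·5
1 = −4·89 + 17·21
1 = 17·377 − 72·89
1 = −72·843 + 161·377
1 = 161·3749 − 716·843
1 = −716·4592 + 877·3749
1 = 877·63445 − 12117·4592
So 4592·(-12117) ≡ 1 (mod 63445), i.e. 4592⁻¹ ≡ 51328.
Then x ≡ 51328·38140 ≡ 54445 (mod 63445); the smallest non-negative solution is x = 54445.

54445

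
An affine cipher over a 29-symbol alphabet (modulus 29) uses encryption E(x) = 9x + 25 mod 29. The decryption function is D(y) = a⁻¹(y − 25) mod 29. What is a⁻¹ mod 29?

13

Extended Euclidean algorithm:
29 = 3*9 + 2
9 = 4*2 + 1
2 = 2*1 + 0
The gcd is 1. Working backward:
1 = 9 − 4·2
1 = −4·29 + 13·9
So 9·13 ≡ 1 (mod 29).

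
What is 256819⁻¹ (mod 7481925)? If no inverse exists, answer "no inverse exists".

4010254

Extended Euclidean algorithm:
7481925 = 29·256819 + 34174
256819 = 7·34174 + 17601
34174 = 1·17601 + 16573
17601 = 1·16573 + 1028
16573 = 16·1028 + 125
1028 = 8·125 + 28
125 = 4·28 + 13
28 = 2·13 + 2
13 = 6·2 + 1
2 = 2·1 + 0
gcd = 1, so the inverse exists. Back-substitute:
1 = 13 − 6·2
1 = −6·28 + 13·13
1 = 13·125 − 58·28
1 = −58·1028 + 477·125
1 = 477·16573 − 7690·1028
1 = −7690·17601 + 8167·16573
1 = 8167·34174 − 15857·17601
1 = −15857·256819 + 119166·34174
1 = 119166·7481925 − 3471671·256819
So 256819·(-3471671) ≡ 1 (mod 7481925), and -3471671 ≡ 4010254 (mod 7481925).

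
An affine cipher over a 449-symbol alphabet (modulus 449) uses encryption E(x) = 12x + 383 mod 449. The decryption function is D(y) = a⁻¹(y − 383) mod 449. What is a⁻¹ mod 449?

262

Extended Euclidean algorithm:
449 = 37*12 + 5
12 = 2*5 + 2
5 = 2*2 + 1
2 = 2*1 + 0
The gcd is 1. Working backward:
1 = 5 − 2·2
1 = −2·12 + 5·5
1 = 5·449 − 187·12
Thus 12·(-187) ≡ 1 (mod 449); reducing, -187 mod 449 = 262.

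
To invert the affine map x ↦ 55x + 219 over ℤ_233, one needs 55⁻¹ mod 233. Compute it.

Extended Euclidean algorithm:
233 = 4·55 + 13
55 = 4·13 + 3
13 = 4·3 + 1
3 = 3·1 + 0
gcd = 1, so the inverse exists. Back-substitute:
1 = 13 − 4·3
1 = −4·55 + 17·13
1 = 17·233 − 72·55
So 55·(-72) ≡ 1 (mod 233), and -72 ≡ 161 (mod 233).

161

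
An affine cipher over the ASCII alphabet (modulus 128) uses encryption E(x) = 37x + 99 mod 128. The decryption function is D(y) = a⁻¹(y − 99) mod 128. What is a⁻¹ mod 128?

45

Apply the Euclidean algorithm to 128 and 37:
128 = 3*37 + 17
37 = 2*17 + 3
17 = 5*3 + 2
3 = 1*2 + 1
2 = 2*1 + 0
gcd = 1, so the inverse exists. Back-substitute:
1 = 3 − 2
1 = −17 + 6·3
1 = 6·37 − 13·17
1 = −13·128 + 45·37
So 37·45 ≡ 1 (mod 128).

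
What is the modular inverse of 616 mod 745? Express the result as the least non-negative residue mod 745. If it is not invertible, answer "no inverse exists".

Run Euclid on (745, 616):
745 = 1*616 + 129
616 = 4*129 + 100
129 = 1*100 + 29
100 = 3*29 + 13
29 = 2*13 + 3
13 = 4*3 + 1
3 = 3*1 + 0
Since gcd(616, 745) = 1, back-substitute to write 1 as a combination:
1 = 13 − 4·3
1 = −4·29 + 9·13
1 = 9·100 − 31·29
1 = −31·129 + 40·100
1 = 40·616 − 191·129
1 = −191·745 + 231·616
So 616·231 ≡ 1 (mod 745).

231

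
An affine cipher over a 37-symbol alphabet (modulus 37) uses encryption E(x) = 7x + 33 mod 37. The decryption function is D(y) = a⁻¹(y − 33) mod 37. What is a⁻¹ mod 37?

Run Euclid on (37, 7):
37 = 5·7 + 2
7 = 3·2 + 1
2 = 2·1 + 0
gcd = 1, so the inverse exists. Back-substitute:
1 = 7 − 3·2
1 = −3·37 + 16·7
So 7·16 ≡ 1 (mod 37).

16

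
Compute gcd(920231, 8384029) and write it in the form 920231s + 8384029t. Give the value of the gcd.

Euclidean algorithm:
8384029 = 9×920231 + 101950
920231 = 9×101950 + 2681
101950 = 38×2681 + 72
2681 = 37×72 + 17
72 = 4×17 + 4
17 = 4×4 + 1
4 = 4×1 + 0
gcd(920231, 8384029) = 1.
Working backward:
1 = 17 − 4·4
1 = −4·72 + 17·17
1 = 17·2681 − 633·72
1 = −633·101950 + 24071·2681
1 = 24071·920231 − 217272·101950
1 = −217272·8384029 + 1979519·920231
So 1 = (-217272)·8384029 + (1979519)·920231.

1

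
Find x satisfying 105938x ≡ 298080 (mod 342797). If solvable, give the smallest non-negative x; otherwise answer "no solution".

gcd(105938, 342797):
342797 = 3*105938 + 24983
105938 = 4*24983 + 6006
24983 = 4*6006 + 959
6006 = 6*959 + 252
959 = 3*252 + 203
252 = 1*203 + 49
203 = 4*49 + 7
49 = 7*7 + 0
gcd = 7, but 7 ∤ 298080, so the congruence has no solution.

no solution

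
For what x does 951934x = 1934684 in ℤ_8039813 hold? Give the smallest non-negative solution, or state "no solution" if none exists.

First find gcd(951934, 8039813):
8039813 = 8*951934 + 424341
951934 = 2*424341 + 103252
424341 = 4*103252 + 11333
103252 = 9*11333 + 1255
11333 = 9*1255 + 38
1255 = 33*38 + 1
38 = 38*1 + 0
gcd = 1, so a unique solution mod 8039813 exists.
Back-substitute for the Bézout coefficients:
1 = 1255 − 33·38
1 = −33·11333 + 298·1255
1 = 298·103252 − 2715·11333
1 = −2715·424341 + 11158·103252
1 = 11158·951934 − 25031·424341
1 = −25031·8039813 + 211406·951934
So 951934·(211406) ≡ 1 (mod 8039813), giving 951934⁻¹ ≡ 211406.
x ≡ 951934⁻¹·1934684 ≡ 211406·1934684 ≡ 2438768 (mod 8039813).

2438768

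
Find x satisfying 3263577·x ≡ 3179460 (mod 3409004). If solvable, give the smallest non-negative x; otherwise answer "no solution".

1912440

First find gcd(3263577, 3409004):
3409004 = 1*3263577 + 145427
3263577 = 22*145427 + 64183
145427 = 2*64183 + 17061
64183 = 3*17061 + 13000
17061 = 1*13000 + 4061
13000 = 3*4061 + 817
4061 = 4*817 + 793
817 = 1*793 + 24
793 = 33*24 + 1
24 = 24*1 + 0
gcd = 1, so a unique solution mod 3409004 exists.
Back-substitute for the Bézout coefficients:
1 = 793 − 33·24
1 = −33·817 + 34·793
1 = 34·4061 − 169·817
1 = −169·13000 + 541·4061
1 = 541·17061 − 710·13000
1 = −710·64183 + 2671·17061
1 = 2671·145427 − 6052·64183
1 = −6052·3263577 + 135815·145427
1 = 135815·3409004 − 141867·3263577
So 3263577·(-141867) ≡ 1 (mod 3409004), giving 3263577⁻¹ ≡ 3267137.
x ≡ 3263577⁻¹·3179460 ≡ 3267137·3179460 ≡ 1912440 (mod 3409004).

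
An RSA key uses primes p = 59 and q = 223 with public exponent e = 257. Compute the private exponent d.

φ(n) = (p−1)(q−1) = 58·222 = 12876.
Need d with 257·d ≡ 1 (mod 12876). Apply the extended Euclidean algorithm:
12876 = 50×257 + 26
257 = 9×26 + 23
26 = 1×23 + 3
23 = 7×3 + 2
3 = 1×2 + 1
2 = 2×1 + 0
Back-substitute:
1 = 3 − 2
1 = −23 + 8·3
1 = 8·26 − 9·23
1 = −9·257 + 89·26
1 = 89·12876 − 4459·257
So 257·(-4459) ≡ 1 (mod 12876), hence d ≡ -4459 ≡ 8417 (mod 12876).

8417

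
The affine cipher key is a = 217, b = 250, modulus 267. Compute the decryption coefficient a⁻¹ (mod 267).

Run Euclid on (267, 217):
267 = 1·217 + 50
217 = 4·50 + 17
50 = 2·17 + 16
17 = 1·16 + 1
16 = 16·1 + 0
Since gcd(217, 267) = 1, back-substitute to write 1 as a combination:
1 = 17 − 16
1 = −50 + 3·17
1 = 3·217 − 13·50
1 = −13·267 + 16·217
So 217·16 ≡ 1 (mod 267).

16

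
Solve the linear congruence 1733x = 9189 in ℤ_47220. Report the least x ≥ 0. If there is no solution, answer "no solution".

17253

First find gcd(1733, 47220):
47220 = 27·1733 + 429
1733 = 4·429 + 17
429 = 25·17 + 4
17 = 4·4 + 1
4 = 4·1 + 0
gcd = 1, so a unique solution mod 47220 exists.
Back-substitute for the Bézout coefficients:
1 = 17 − 4·4
1 = −4·429 + 101·17
1 = 101·1733 − 408·429
1 = −408·47220 + 11117·1733
So 1733·(11117) ≡ 1 (mod 47220), giving 1733⁻¹ ≡ 11117.
x ≡ 1733⁻¹·9189 ≡ 11117·9189 ≡ 17253 (mod 47220).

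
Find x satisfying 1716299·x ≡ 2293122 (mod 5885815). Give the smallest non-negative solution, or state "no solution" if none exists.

First find gcd(1716299, 5885815):
5885815 = 3×1716299 + 736918
1716299 = 2×736918 + 242463
736918 = 3×242463 + 9529
242463 = 25×9529 + 4238
9529 = 2×4238 + 1053
4238 = 4×1053 + 26
1053 = 40×26 + 13
26 = 2×13 + 0
gcd = 13 and 13 | 2293122, so solutions exist. Divide through by 13: 132023x ≡ 176394 (mod 452755).
Now find 132023⁻¹ mod 452755:
452755 = 3·132023 + 56686
132023 = 2·56686 + 18651
56686 = 3·18651 + 733
18651 = 25·733 + 326
733 = 2·326 + 81
326 = 4·81 + 2
81 = 40·2 + 1
2 = 2·1 + 0
Back-substitute:
1 = 81 − 40·2
1 = −40·326 + 161·81
1 = 161·733 − 362·326
1 = −362·18651 + 9211·733
1 = 9211·56686 − 27995·18651
1 = −27995·132023 + 65201·56686
1 = 65201·452755 − 223598·132023
So 132023·(-223598) ≡ 1 (mod 452755), i.e. 132023⁻¹ ≡ 229157.
Then x ≡ 229157·176394 ≡ 406213 (mod 452755); the smallest non-negative solution is x = 406213.

406213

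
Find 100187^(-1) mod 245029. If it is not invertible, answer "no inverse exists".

Run Euclid on (245029, 100187):
245029 = 2*100187 + 44655
100187 = 2*44655 + 10877
44655 = 4*10877 + 1147
10877 = 9*1147 + 554
1147 = 2*554 + 39
554 = 14*39 + 8
39 = 4*8 + 7
8 = 1*7 + 1
7 = 7*1 + 0
gcd = 1, so the inverse exists. Back-substitute:
1 = 8 − 7
1 = −39 + 5·8
1 = 5·554 − 71·39
1 = −71·1147 + 147·554
1 = 147·10877 − 1394·1147
1 = −1394·44655 + 5723·10877
1 = 5723·100187 − 12840·44655
1 = −12840·245029 + 31403·100187
So 100187·31403 ≡ 1 (mod 245029).

31403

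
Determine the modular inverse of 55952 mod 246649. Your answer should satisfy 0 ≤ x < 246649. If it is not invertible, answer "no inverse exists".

Euclidean algorithm on 246649, 55952:
246649 = 4×55952 + 22841
55952 = 2×22841 + 10270
22841 = 2×10270 + 2301
10270 = 4×2301 + 1066
2301 = 2×1066 + 169
1066 = 6×169 + 52
169 = 3×52 + 13
52 = 4×13 + 0
gcd(55952, 246649) = 13 ≠ 1, so 55952 has no multiplicative inverse modulo 246649.

no inverse exists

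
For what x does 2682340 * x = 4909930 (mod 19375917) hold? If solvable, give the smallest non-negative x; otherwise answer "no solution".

First find gcd(2682340, 19375917):
19375917 = 7·2682340 + 599537
2682340 = 4·599537 + 284192
599537 = 2·284192 + 31153
284192 = 9·31153 + 3815
31153 = 8·3815 + 633
3815 = 6·633 + 17
633 = 37·17 + 4
17 = 4·4 + 1
4 = 4·1 + 0
gcd = 1, so a unique solution mod 19375917 exists.
Back-substitute for the Bézout coefficients:
1 = 17 − 4·4
1 = −4·633 + 149·17
1 = 149·3815 − 898·633
1 = −898·31153 + 7333·3815
1 = 7333·284192 − 66895·31153
1 = −66895·599537 + 141123·284192
1 = 141123·2682340 − 631387·599537
1 = −631387·19375917 + 4560832·2682340
So 2682340·(4560832) ≡ 1 (mod 19375917), giving 2682340⁻¹ ≡ 4560832.
x ≡ 2682340⁻¹·4909930 ≡ 4560832·4909930 ≡ 17931433 (mod 19375917).

17931433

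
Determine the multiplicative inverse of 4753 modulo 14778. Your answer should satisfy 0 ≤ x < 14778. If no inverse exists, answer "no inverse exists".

541

Apply the Euclidean algorithm to 14778 and 4753:
14778 = 3*4753 + 519
4753 = 9*519 + 82
519 = 6*82 + 27
82 = 3*27 + 1
27 = 27*1 + 0
The gcd is 1. Working backward:
1 = 82 − 3·27
1 = −3·519 + 19·82
1 = 19·4753 − 174·519
1 = −174·14778 + 541·4753
So 4753·541 ≡ 1 (mod 14778).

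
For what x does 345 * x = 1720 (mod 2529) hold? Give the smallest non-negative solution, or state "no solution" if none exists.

no solution

gcd(345, 2529):
2529 = 7·345 + 114
345 = 3·114 + 3
114 = 38·3 + 0
gcd = 3, but 3 ∤ 1720, so the congruence has no solution.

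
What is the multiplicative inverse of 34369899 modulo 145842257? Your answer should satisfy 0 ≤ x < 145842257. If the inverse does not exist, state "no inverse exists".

6062753

Apply the Euclidean algorithm to 145842257 and 34369899:
145842257 = 4×34369899 + 8362661
34369899 = 4×8362661 + 919255
8362661 = 9×919255 + 89366
919255 = 10×89366 + 25595
89366 = 3×25595 + 12581
25595 = 2×12581 + 433
12581 = 29×433 + 24
433 = 18×24 + 1
24 = 24×1 + 0
Since gcd(34369899, 145842257) = 1, back-substitute to write 1 as a combination:
1 = 433 − 18·24
1 = −18·12581 + 523·433
1 = 523·25595 − 1064·12581
1 = −1064·89366 + 3715·25595
1 = 3715·919255 − 38214·89366
1 = −38214·8362661 + 347641·919255
1 = 347641·34369899 − 1428778·8362661
1 = −1428778·145842257 + 6062753·34369899
So 34369899·6062753 ≡ 1 (mod 145842257).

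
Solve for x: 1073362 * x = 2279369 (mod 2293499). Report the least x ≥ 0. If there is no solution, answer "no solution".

1524468

First find gcd(1073362, 2293499):
2293499 = 2·1073362 + 146775
1073362 = 7·146775 + 45937
146775 = 3·45937 + 8964
45937 = 5·8964 + 1117
8964 = 8·1117 + 28
1117 = 39·28 + 25
28 = 1·25 + 3
25 = 8·3 + 1
3 = 3·1 + 0
gcd = 1, so a unique solution mod 2293499 exists.
Back-substitute for the Bézout coefficients:
1 = 25 − 8·3
1 = −8·28 + 9·25
1 = 9·1117 − 359·28
1 = −359·8964 + 2881·1117
1 = 2881·45937 − 14764·8964
1 = −14764·146775 + 47173·45937
1 = 47173·1073362 − 344975·146775
1 = −344975·2293499 + 737123·1073362
So 1073362·(737123) ≡ 1 (mod 2293499), giving 1073362⁻¹ ≡ 737123.
x ≡ 1073362⁻¹·2279369 ≡ 737123·2279369 ≡ 1524468 (mod 2293499).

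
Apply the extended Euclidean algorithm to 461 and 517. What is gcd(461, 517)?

Apply Euclid's algorithm to 517 and 461:
517 = 1×461 + 56
461 = 8×56 + 13
56 = 4×13 + 4
13 = 3×4 + 1
4 = 4×1 + 0
gcd(461, 517) = 1.
Working backward:
1 = 13 − 3·4
1 = −3·56 + 13·13
1 = 13·461 − 107·56
1 = −107·517 + 120·461
So 1 = (-107)·517 + (120)·461.

1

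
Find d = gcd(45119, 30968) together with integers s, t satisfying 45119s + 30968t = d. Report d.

Repeated division:
45119 = 1·30968 + 14151
30968 = 2·14151 + 2666
14151 = 5·2666 + 821
2666 = 3·821 + 203
821 = 4·203 + 9
203 = 22·9 + 5
9 = 1·5 + 4
5 = 1·4 + 1
4 = 4·1 + 0
gcd(45119, 30968) = 1.
Express as a combination:
1 = 5 − 4
1 = −9 + 2·5
1 = 2·203 − 45·9
1 = −45·821 + 182·203
1 = 182·2666 − 591·821
1 = −591·14151 + 3137·2666
1 = 3137·30968 − 6865·14151
1 = −6865·45119 + 10002·30968
So 1 = (-6865)·45119 + (10002)·30968.

1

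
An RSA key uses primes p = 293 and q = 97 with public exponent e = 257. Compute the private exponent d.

2945

φ(n) = (p−1)(q−1) = 292·96 = 28032.
Need d with 257·d ≡ 1 (mod 28032). Apply the extended Euclidean algorithm:
28032 = 109*257 + 19
257 = 13*19 + 10
19 = 1*10 + 9
10 = 1*9 + 1
9 = 9*1 + 0
Back-substitute:
1 = 10 − 9
1 = −19 + 2·10
1 = 2·257 − 27·19
1 = −27·28032 + 2945·257
So 257·2945 ≡ 1 (mod 28032), hence d = 2945.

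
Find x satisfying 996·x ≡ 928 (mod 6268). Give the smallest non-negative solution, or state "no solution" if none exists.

First find gcd(996, 6268):
6268 = 6×996 + 292
996 = 3×292 + 120
292 = 2×120 + 52
120 = 2×52 + 16
52 = 3×16 + 4
16 = 4×4 + 0
gcd = 4 and 4 | 928, so solutions exist. Divide through by 4: 249x ≡ 232 (mod 1567).
Now find 249⁻¹ mod 1567:
1567 = 6·249 + 73
249 = 3·73 + 30
73 = 2·30 + 13
30 = 2·13 + 4
13 = 3·4 + 1
4 = 4·1 + 0
Back-substitute:
1 = 13 − 3·4
1 = −3·30 + 7·13
1 = 7·73 − 17·30
1 = −17·249 + 58·73
1 = 58·1567 − 365·249
So 249·(-365) ≡ 1 (mod 1567), i.e. 249⁻¹ ≡ 1202.
Then x ≡ 1202·232 ≡ 1505 (mod 1567); the smallest non-negative solution is x = 1505.

1505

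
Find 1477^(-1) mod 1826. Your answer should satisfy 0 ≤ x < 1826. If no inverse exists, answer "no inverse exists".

Apply the Euclidean algorithm to 1826 and 1477:
1826 = 1·1477 + 349
1477 = 4·349 + 81
349 = 4·81 + 25
81 = 3·25 + 6
25 = 4·6 + 1
6 = 6·1 + 0
Since gcd(1477, 1826) = 1, back-substitute to write 1 as a combination:
1 = 25 − 4·6
1 = −4·81 + 13·25
1 = 13·349 − 56·81
1 = −56·1477 + 237·349
1 = 237·1826 − 293·1477
Hence 1477⁻¹ ≡ -293 ≡ 1533 (mod 1826).

1533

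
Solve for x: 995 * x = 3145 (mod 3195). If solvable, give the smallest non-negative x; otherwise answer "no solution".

First find gcd(995, 3195):
3195 = 3×995 + 210
995 = 4×210 + 155
210 = 1×155 + 55
155 = 2×55 + 45
55 = 1×45 + 10
45 = 4×10 + 5
10 = 2×5 + 0
gcd = 5 and 5 | 3145, so solutions exist. Divide through by 5: 199x ≡ 629 (mod 639).
Now find 199⁻¹ mod 639:
639 = 3×199 + 42
199 = 4×42 + 31
42 = 1×31 + 11
31 = 2×11 + 9
11 = 1×9 + 2
9 = 4×2 + 1
2 = 2×1 + 0
Back-substitute:
1 = 9 − 4·2
1 = −4·11 + 5·9
1 = 5·31 − 14·11
1 = −14·42 + 19·31
1 = 19·199 − 90·42
1 = −90·639 + 289·199
So 199⁻¹ ≡ 289 (mod 639).
Then x ≡ 289·629 ≡ 305 (mod 639); the smallest non-negative solution is x = 305.

305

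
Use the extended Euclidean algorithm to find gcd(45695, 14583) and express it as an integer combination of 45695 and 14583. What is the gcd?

1

Apply Euclid's algorithm to 45695 and 14583:
45695 = 3·14583 + 1946
14583 = 7·1946 + 961
1946 = 2·961 + 24
961 = 40·24 + 1
24 = 24·1 + 0
gcd(45695, 14583) = 1.
Express as a combination:
1 = 961 − 40·24
1 = −40·1946 + 81·961
1 = 81·14583 − 607·1946
1 = −607·45695 + 1902·14583
So 1 = (-607)·45695 + (1902)·14583.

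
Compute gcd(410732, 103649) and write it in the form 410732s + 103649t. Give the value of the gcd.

7

Apply Euclid's algorithm to 410732 and 103649:
410732 = 3*103649 + 99785
103649 = 1*99785 + 3864
99785 = 25*3864 + 3185
3864 = 1*3185 + 679
3185 = 4*679 + 469
679 = 1*469 + 210
469 = 2*210 + 49
210 = 4*49 + 14
49 = 3*14 + 7
14 = 2*7 + 0
gcd(410732, 103649) = 7.
Back-substituting:
7 = 49 − 3·14
7 = −3·210 + 13·49
7 = 13·469 − 29·210
7 = −29·679 + 42·469
7 = 42·3185 − 197·679
7 = −197·3864 + 239·3185
7 = 239·99785 − 6172·3864
7 = −6172·103649 + 6411·99785
7 = 6411·410732 − 25405·103649
So 7 = (6411)·410732 + (-25405)·103649.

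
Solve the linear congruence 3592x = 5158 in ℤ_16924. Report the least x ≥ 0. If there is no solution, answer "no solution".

gcd(3592, 16924):
16924 = 4*3592 + 2556
3592 = 1*2556 + 1036
2556 = 2*1036 + 484
1036 = 2*484 + 68
484 = 7*68 + 8
68 = 8*8 + 4
8 = 2*4 + 0
gcd = 4, but 4 ∤ 5158, so the congruence has no solution.

no solution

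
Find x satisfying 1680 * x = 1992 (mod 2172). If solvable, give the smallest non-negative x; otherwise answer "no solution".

71

First find gcd(1680, 2172):
2172 = 1·1680 + 492
1680 = 3·492 + 204
492 = 2·204 + 84
204 = 2·84 + 36
84 = 2·36 + 12
36 = 3·12 + 0
gcd = 12 and 12 | 1992, so solutions exist. Divide through by 12: 140x ≡ 166 (mod 181).
Now find 140⁻¹ mod 181:
181 = 1*140 + 41
140 = 3*41 + 17
41 = 2*17 + 7
17 = 2*7 + 3
7 = 2*3 + 1
3 = 3*1 + 0
Back-substitute:
1 = 7 − 2·3
1 = −2·17 + 5·7
1 = 5·41 − 12·17
1 = −12·140 + 41·41
1 = 41·181 − 53·140
So 140·(-53) ≡ 1 (mod 181), i.e. 140⁻¹ ≡ 128.
Then x ≡ 128·166 ≡ 71 (mod 181); the smallest non-negative solution is x = 71.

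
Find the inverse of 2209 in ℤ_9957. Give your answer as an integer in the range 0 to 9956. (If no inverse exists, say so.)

9655

Run Euclid on (9957, 2209):
9957 = 4*2209 + 1121
2209 = 1*1121 + 1088
1121 = 1*1088 + 33
1088 = 32*33 + 32
33 = 1*32 + 1
32 = 32*1 + 0
The gcd is 1. Working backward:
1 = 33 − 32
1 = −1088 + 33·33
1 = 33·1121 − 34·1088
1 = −34·2209 + 67·1121
1 = 67·9957 − 302·2209
So 2209·(-302) ≡ 1 (mod 9957), and -302 ≡ 9655 (mod 9957).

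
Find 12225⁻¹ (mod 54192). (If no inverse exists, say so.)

Compute gcd(12225, 54192):
54192 = 4*12225 + 5292
12225 = 2*5292 + 1641
5292 = 3*1641 + 369
1641 = 4*369 + 165
369 = 2*165 + 39
165 = 4*39 + 9
39 = 4*9 + 3
9 = 3*3 + 0
Since gcd = 3 > 1, 12225 is not a unit mod 54192.

no inverse exists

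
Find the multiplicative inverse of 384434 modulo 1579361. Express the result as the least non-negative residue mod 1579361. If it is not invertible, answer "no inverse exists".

1198569

Apply the Euclidean algorithm to 1579361 and 384434:
1579361 = 4·384434 + 41625
384434 = 9·41625 + 9809
41625 = 4·9809 + 2389
9809 = 4·2389 + 253
2389 = 9·253 + 112
253 = 2·112 + 29
112 = 3·29 + 25
29 = 1·25 + 4
25 = 6·4 + 1
4 = 4·1 + 0
gcd = 1, so the inverse exists. Back-substitute:
1 = 25 − 6·4
1 = −6·29 + 7·25
1 = 7·112 − 27·29
1 = −27·253 + 61·112
1 = 61·2389 − 576·253
1 = −576·9809 + 2365·2389
1 = 2365·41625 − 10036·9809
1 = −10036·384434 + 92689·41625
1 = 92689·1579361 − 380792·384434
Hence 384434⁻¹ ≡ -380792 ≡ 1198569 (mod 1579361).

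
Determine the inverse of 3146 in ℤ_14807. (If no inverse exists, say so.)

Euclidean algorithm on 14807, 3146:
14807 = 4*3146 + 2223
3146 = 1*2223 + 923
2223 = 2*923 + 377
923 = 2*377 + 169
377 = 2*169 + 39
169 = 4*39 + 13
39 = 3*13 + 0
gcd(3146, 14807) = 13 ≠ 1, so 3146 has no multiplicative inverse modulo 14807.

no inverse exists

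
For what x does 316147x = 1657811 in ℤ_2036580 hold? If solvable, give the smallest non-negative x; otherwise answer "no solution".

gcd(316147, 2036580):
2036580 = 6×316147 + 139698
316147 = 2×139698 + 36751
139698 = 3×36751 + 29445
36751 = 1×29445 + 7306
29445 = 4×7306 + 221
7306 = 33×221 + 13
221 = 17×13 + 0
gcd = 13, but 13 ∤ 1657811, so the congruence has no solution.

no solution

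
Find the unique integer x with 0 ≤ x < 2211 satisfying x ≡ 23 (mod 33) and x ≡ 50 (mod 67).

452

Write x = 23 + 33·k. Then 33·k ≡ 50 − 23 ≡ 27 (mod 67).
Need 33⁻¹ mod 67. Extended Euclid on (67, 33):
67 = 2·33 + 1
33 = 33·1 + 0
Back-substitute:
1 = 67 − 2·33
33⁻¹ ≡ 65 (mod 67), so k ≡ 65·27 ≡ 13 (mod 67).
x = 23 + 33·13 = 452.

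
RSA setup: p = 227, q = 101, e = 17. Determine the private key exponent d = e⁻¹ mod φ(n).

φ(n) = (p−1)(q−1) = 226·100 = 22600.
Need d with 17·d ≡ 1 (mod 22600). Apply the extended Euclidean algorithm:
22600 = 1329·17 + 7
17 = 2·7 + 3
7 = 2·3 + 1
3 = 3·1 + 0
Back-substitute:
1 = 7 − 2·3
1 = −2·17 + 5·7
1 = 5·22600 − 6647·17
So 17·(-6647) ≡ 1 (mod 22600), hence d ≡ -6647 ≡ 15953 (mod 22600).

15953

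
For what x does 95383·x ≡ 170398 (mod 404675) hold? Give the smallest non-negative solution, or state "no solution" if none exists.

First find gcd(95383, 404675):
404675 = 4×95383 + 23143
95383 = 4×23143 + 2811
23143 = 8×2811 + 655
2811 = 4×655 + 191
655 = 3×191 + 82
191 = 2×82 + 27
82 = 3×27 + 1
27 = 27×1 + 0
gcd = 1, so a unique solution mod 404675 exists.
Back-substitute for the Bézout coefficients:
1 = 82 − 3·27
1 = −3·191 + 7·82
1 = 7·655 − 24·191
1 = −24·2811 + 103·655
1 = 103·23143 − 848·2811
1 = −848·95383 + 3495·23143
1 = 3495·404675 − 14828·95383
So 95383·(-14828) ≡ 1 (mod 404675), giving 95383⁻¹ ≡ 389847.
x ≡ 95383⁻¹·170398 ≡ 389847·170398 ≡ 129156 (mod 404675).

129156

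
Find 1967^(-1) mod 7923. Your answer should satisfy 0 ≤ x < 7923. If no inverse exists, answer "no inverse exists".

Run Euclid on (7923, 1967):
7923 = 4·1967 + 55
1967 = 35·55 + 42
55 = 1·42 + 13
42 = 3·13 + 3
13 = 4·3 + 1
3 = 3·1 + 0
Since gcd(1967, 7923) = 1, back-substitute to write 1 as a combination:
1 = 13 − 4·3
1 = −4·42 + 13·13
1 = 13·55 − 17·42
1 = −17·1967 + 608·55
1 = 608·7923 − 2449·1967
Thus 1967·(-2449) ≡ 1 (mod 7923); reducing, -2449 mod 7923 = 5474.

5474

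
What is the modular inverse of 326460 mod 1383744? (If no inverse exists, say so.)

Compute gcd(326460, 1383744):
1383744 = 4·326460 + 77904
326460 = 4·77904 + 14844
77904 = 5·14844 + 3684
14844 = 4·3684 + 108
3684 = 34·108 + 12
108 = 9·12 + 0
gcd(326460, 1383744) = 12 ≠ 1, so 326460 has no multiplicative inverse modulo 1383744.

no inverse exists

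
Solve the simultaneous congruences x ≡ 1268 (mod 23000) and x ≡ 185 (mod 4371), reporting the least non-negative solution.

Write x = 1268 + 23000·k. Then 23000·k ≡ 185 − 1268 ≡ 3288 (mod 4371).
Need 23000⁻¹ mod 4371. Extended Euclid on (4371, 1145):
4371 = 3×1145 + 936
1145 = 1×936 + 209
936 = 4×209 + 100
209 = 2×100 + 9
100 = 11×9 + 1
9 = 9×1 + 0
Back-substitute:
1 = 100 − 11·9
1 = −11·209 + 23·100
1 = 23·936 − 103·209
1 = −103·1145 + 126·936
1 = 126·4371 − 481·1145
23000⁻¹ ≡ 3890 (mod 4371), so k ≡ 3890·3288 ≡ 774 (mod 4371).
x = 1268 + 23000·774 = 17803268.

17803268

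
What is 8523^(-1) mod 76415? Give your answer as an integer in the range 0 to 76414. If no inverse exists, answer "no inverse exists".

18057

Apply the Euclidean algorithm to 76415 and 8523:
76415 = 8·8523 + 8231
8523 = 1·8231 + 292
8231 = 28·292 + 55
292 = 5·55 + 17
55 = 3·17 + 4
17 = 4·4 + 1
4 = 4·1 + 0
The gcd is 1. Working backward:
1 = 17 − 4·4
1 = −4·55 + 13·17
1 = 13·292 − 69·55
1 = −69·8231 + 1945·292
1 = 1945·8523 − 2014·8231
1 = −2014·76415 + 18057·8523
So 8523·18057 ≡ 1 (mod 76415).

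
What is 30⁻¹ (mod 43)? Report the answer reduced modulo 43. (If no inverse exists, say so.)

33

Apply the Euclidean algorithm to 43 and 30:
43 = 1*30 + 13
30 = 2*13 + 4
13 = 3*4 + 1
4 = 4*1 + 0
gcd = 1, so the inverse exists. Back-substitute:
1 = 13 − 3·4
1 = −3·30 + 7·13
1 = 7·43 − 10·30
Thus 30·(-10) ≡ 1 (mod 43); reducing, -10 mod 43 = 33.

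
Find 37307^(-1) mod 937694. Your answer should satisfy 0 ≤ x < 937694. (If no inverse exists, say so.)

902757

Extended Euclidean algorithm:
937694 = 25×37307 + 5019
37307 = 7×5019 + 2174
5019 = 2×2174 + 671
2174 = 3×671 + 161
671 = 4×161 + 27
161 = 5×27 + 26
27 = 1×26 + 1
26 = 26×1 + 0
The gcd is 1. Working backward:
1 = 27 − 26
1 = −161 + 6·27
1 = 6·671 − 25·161
1 = −25·2174 + 81·671
1 = 81·5019 − 187·2174
1 = −187·37307 + 1390·5019
1 = 1390·937694 − 34937·37307
Thus 37307·(-34937) ≡ 1 (mod 937694); reducing, -34937 mod 937694 = 902757.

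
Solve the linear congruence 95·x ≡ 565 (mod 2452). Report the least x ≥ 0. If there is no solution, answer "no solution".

First find gcd(95, 2452):
2452 = 25×95 + 77
95 = 1×77 + 18
77 = 4×18 + 5
18 = 3×5 + 3
5 = 1×3 + 2
3 = 1×2 + 1
2 = 2×1 + 0
gcd = 1, so a unique solution mod 2452 exists.
Back-substitute for the Bézout coefficients:
1 = 3 − 2
1 = −5 + 2·3
1 = 2·18 − 7·5
1 = −7·77 + 30·18
1 = 30·95 − 37·77
1 = −37·2452 + 955·95
So 95·(955) ≡ 1 (mod 2452), giving 95⁻¹ ≡ 955.
x ≡ 95⁻¹·565 ≡ 955·565 ≡ 135 (mod 2452).

135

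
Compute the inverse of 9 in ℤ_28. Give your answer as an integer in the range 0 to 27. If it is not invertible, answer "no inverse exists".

25

Extended Euclidean algorithm:
28 = 3·9 + 1
9 = 9·1 + 0
gcd = 1, so the inverse exists. Back-substitute:
1 = 28 − 3·9
Hence 9⁻¹ ≡ -3 ≡ 25 (mod 28).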